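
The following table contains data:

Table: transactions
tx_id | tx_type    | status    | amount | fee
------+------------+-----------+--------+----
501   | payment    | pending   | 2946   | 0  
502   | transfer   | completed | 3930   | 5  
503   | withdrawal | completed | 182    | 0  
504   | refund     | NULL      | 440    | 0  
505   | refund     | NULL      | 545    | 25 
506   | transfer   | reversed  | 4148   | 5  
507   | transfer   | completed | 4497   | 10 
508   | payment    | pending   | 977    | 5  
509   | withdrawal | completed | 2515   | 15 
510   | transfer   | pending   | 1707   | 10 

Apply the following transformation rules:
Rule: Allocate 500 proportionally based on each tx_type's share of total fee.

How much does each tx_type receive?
payment: 33.33, refund: 166.67, transfer: 200.0, withdrawal: 100.0

Step 1: Calculate total fee = 75
Step 2: Calculate each tx_type's proportion:
  payment: 5/75 = 6.67% → 33.33
  refund: 25/75 = 33.33% → 166.67
  transfer: 30/75 = 40.00% → 200.0
  withdrawal: 15/75 = 20.00% → 100.0
Step 3: Verify: sum of allocations ≈ 500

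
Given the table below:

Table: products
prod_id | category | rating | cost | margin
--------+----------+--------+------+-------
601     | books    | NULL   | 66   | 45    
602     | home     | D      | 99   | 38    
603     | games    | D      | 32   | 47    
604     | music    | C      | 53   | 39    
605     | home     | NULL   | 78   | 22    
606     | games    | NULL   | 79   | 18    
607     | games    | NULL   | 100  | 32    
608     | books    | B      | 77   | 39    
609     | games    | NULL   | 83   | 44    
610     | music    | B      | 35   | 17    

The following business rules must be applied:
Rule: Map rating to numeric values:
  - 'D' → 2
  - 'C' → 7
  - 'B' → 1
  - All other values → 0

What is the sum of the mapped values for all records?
13

Step 1: Apply mapping to each record
Step 2: Count by status:
  'D': 2 records × 2 = 4
  'C': 1 records × 7 = 7
  'B': 2 records × 1 = 2
Step 3: Sum all mapped values = 13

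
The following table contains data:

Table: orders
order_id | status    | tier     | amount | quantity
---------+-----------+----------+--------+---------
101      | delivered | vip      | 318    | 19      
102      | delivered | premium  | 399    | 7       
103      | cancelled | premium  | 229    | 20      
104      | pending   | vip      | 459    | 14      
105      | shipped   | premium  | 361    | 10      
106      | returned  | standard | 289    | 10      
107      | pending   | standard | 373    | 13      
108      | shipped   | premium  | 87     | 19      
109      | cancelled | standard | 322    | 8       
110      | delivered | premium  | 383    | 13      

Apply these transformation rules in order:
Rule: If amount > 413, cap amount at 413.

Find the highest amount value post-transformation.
413

Step 1: Original maximum amount = 459
Step 2: Apply cap at 413
Step 3: 1 records had amount > 413 and were capped
Step 4: Maximum after transformation = 413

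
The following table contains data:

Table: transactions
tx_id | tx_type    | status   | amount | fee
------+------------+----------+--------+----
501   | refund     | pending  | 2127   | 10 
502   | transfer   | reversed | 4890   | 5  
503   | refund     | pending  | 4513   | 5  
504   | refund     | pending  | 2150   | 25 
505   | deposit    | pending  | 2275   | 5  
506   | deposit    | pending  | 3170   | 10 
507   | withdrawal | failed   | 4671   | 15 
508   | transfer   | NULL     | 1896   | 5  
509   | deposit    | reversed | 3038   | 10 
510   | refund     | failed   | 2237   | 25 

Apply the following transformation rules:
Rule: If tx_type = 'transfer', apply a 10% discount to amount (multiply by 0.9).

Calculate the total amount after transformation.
30288.4

Step 1: Records with tx_type = 'transfer' have total amount = 6786
Step 2: Apply multiplier: 6786 × 0.9 = 6107.4
Step 3: Other records total: 24181
Step 4: Final sum = 6107.4 + 24181 = 30288.4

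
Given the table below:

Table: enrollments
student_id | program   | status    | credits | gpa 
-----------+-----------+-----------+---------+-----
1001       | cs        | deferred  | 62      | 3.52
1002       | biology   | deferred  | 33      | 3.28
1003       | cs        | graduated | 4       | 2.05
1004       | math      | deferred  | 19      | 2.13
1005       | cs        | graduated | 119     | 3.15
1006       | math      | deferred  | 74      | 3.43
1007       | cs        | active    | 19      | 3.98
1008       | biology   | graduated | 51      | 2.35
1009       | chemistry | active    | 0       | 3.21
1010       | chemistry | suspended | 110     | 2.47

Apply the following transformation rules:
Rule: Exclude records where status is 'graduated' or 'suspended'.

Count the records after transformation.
6

Step 1: Count records to exclude
  - 3 (graduated) + 1 (suspended) = 4 records
Step 2: Total records: 10
Step 3: Remaining = 10 - 4 = 6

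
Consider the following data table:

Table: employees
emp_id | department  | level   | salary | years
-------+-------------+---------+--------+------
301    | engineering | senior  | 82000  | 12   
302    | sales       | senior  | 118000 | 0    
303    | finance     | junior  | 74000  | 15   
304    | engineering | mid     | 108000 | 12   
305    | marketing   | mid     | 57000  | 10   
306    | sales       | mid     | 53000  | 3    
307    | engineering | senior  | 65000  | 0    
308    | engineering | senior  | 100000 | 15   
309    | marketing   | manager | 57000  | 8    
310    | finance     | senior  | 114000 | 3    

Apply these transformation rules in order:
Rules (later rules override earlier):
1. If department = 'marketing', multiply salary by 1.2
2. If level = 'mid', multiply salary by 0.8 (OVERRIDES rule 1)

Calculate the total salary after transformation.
795800.0

Step 1: Rule 2 takes priority for records with level = 'mid'
  - 3 records: 218000 × 0.8 = 174400.0
Step 2: Rule 1 applies to remaining records with department = 'marketing'
  - 1 records: 57000 × 1.2 = 68400.0
Step 3: Other records unchanged: 553000
Step 4: Final sum = 174400.0 + 68400.0 + 553000 = 795800.0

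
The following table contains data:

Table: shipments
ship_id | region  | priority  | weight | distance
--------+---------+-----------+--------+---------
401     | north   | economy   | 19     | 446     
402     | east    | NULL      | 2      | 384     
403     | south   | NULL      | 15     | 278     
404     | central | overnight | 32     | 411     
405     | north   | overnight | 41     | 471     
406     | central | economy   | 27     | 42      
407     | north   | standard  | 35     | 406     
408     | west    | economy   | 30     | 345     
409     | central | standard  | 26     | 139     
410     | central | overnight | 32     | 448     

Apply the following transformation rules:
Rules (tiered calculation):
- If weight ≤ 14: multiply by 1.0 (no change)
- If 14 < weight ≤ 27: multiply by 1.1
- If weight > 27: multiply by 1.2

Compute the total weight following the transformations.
301.7

Step 1: Tier 1 (weight ≤ 14): 1 records, sum = 2 × 1.0 = 2.0
Step 2: Tier 2 (14 < weight ≤ 27): 4 records, sum = 87 × 1.1 = 95.7
Step 3: Tier 3 (weight > 27): 5 records, sum = 170 × 1.2 = 204.0
Step 4: Final sum = 2.0 + 95.7 + 204.0 = 301.7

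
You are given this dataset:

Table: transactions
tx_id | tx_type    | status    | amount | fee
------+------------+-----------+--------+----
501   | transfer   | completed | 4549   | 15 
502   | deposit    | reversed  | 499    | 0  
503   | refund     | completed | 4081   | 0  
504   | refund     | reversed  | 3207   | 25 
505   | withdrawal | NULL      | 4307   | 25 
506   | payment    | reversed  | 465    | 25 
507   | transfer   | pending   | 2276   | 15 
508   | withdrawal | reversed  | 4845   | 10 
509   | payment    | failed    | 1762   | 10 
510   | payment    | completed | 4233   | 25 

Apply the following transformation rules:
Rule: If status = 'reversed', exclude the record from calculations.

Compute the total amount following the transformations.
21208

Step 1: Identify records where status = 'reversed'
Step 2: The excluded records sum to 9016
Step 3: Original total amount = 30224
Step 4: Remaining total = 30224 - 9016 = 21208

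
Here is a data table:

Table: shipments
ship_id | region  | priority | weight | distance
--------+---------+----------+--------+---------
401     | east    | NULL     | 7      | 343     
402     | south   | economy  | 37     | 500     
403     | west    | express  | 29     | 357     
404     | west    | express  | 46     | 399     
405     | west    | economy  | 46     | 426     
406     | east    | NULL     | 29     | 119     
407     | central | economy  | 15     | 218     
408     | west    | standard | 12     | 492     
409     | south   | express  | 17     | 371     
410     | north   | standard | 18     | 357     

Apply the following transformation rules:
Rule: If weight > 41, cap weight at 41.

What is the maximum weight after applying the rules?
41

Step 1: Original maximum weight = 46
Step 2: Apply cap at 41
Step 3: 2 records had weight > 41 and were capped
Step 4: Maximum after transformation = 41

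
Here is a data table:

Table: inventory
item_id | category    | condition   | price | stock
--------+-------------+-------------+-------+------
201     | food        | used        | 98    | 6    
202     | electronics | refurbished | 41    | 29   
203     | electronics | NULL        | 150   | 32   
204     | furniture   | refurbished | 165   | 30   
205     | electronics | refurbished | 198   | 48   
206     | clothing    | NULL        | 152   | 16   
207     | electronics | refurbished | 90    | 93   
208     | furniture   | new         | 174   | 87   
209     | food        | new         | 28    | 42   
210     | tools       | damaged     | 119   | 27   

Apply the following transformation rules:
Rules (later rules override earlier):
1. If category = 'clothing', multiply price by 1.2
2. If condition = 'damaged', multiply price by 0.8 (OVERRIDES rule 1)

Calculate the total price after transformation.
1221.6

Step 1: Rule 2 takes priority for records with condition = 'damaged'
  - 1 records: 119 × 0.8 = 95.2
Step 2: Rule 1 applies to remaining records with category = 'clothing'
  - 1 records: 152 × 1.2 = 182.4
Step 3: Other records unchanged: 944
Step 4: Final sum = 95.2 + 182.4 + 944 = 1221.6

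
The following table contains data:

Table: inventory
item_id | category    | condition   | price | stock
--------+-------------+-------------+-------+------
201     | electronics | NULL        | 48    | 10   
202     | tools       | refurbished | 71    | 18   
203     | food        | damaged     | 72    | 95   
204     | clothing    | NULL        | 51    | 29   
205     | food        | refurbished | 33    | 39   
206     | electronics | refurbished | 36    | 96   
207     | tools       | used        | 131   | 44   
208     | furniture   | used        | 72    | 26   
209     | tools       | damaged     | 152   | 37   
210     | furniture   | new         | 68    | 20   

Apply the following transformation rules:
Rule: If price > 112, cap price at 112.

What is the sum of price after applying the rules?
675

Step 1: 2 records have price > 112
Step 2: These records originally summed to 283
Step 3: After capping: 2 × 112 = 224
Step 4: Unaffected records sum: 451
Step 5: Final sum = 224 + 451 = 675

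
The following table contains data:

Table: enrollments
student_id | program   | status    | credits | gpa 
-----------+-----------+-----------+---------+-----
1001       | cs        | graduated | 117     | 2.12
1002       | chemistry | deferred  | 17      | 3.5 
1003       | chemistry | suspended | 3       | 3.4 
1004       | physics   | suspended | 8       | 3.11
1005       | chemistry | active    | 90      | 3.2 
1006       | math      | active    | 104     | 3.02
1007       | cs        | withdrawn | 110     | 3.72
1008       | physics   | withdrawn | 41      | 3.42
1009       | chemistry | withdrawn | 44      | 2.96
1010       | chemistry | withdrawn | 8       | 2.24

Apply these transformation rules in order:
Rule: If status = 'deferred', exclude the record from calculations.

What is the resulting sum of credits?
525

Step 1: Identify records where status = 'deferred'
Step 2: The excluded records sum to 17
Step 3: Original total credits = 542
Step 4: Remaining total = 542 - 17 = 525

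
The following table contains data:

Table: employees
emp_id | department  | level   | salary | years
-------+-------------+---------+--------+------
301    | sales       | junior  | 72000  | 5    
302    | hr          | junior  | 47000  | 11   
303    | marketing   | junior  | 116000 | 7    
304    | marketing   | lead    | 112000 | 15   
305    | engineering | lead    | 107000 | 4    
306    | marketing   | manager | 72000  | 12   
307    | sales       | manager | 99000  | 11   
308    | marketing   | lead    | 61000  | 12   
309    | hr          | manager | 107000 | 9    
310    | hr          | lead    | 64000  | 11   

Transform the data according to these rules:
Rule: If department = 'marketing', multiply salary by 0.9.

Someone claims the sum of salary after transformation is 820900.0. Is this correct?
Yes, the result is correct.

Step 1: Calculate the correct sum after transformation
Step 2: Apply multiplier 0.9 to records where department = 'marketing'
Step 3: Correct result = 820900.0
Step 4: Claimed result = 820900.0
Step 5: 820900.0 = 820900.0 ✓
Conclusion: The claimed result is correct.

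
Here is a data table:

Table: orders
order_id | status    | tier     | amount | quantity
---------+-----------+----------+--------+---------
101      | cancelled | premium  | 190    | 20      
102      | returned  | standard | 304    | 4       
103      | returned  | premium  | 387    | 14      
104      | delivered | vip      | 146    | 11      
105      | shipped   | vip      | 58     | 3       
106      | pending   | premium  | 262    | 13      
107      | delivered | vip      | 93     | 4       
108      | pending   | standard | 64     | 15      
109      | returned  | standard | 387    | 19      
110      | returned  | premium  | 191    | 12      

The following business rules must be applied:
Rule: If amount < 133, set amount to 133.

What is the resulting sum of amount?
2266

Step 1: 3 records have amount < 133
Step 2: These records originally summed to 215
Step 3: After setting to minimum: 3 × 133 = 399
Step 4: Unaffected records sum: 1867
Step 5: Final sum = 399 + 1867 = 2266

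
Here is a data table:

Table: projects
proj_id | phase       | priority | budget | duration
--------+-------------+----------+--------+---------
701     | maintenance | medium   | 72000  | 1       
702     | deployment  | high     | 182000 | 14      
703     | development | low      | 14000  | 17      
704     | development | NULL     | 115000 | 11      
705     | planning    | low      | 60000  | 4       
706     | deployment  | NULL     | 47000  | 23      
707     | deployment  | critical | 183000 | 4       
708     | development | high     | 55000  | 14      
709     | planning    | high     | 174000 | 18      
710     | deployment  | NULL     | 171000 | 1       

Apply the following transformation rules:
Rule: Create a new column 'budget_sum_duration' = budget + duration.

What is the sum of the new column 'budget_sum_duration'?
1073107

Step 1: For each record, compute budget + duration
Example calculations:
  72000 + 1 = 72001
  182000 + 14 = 182014
  14000 + 17 = 14017
  ...
Step 2: Sum all derived values
Step 3: Total = 1073107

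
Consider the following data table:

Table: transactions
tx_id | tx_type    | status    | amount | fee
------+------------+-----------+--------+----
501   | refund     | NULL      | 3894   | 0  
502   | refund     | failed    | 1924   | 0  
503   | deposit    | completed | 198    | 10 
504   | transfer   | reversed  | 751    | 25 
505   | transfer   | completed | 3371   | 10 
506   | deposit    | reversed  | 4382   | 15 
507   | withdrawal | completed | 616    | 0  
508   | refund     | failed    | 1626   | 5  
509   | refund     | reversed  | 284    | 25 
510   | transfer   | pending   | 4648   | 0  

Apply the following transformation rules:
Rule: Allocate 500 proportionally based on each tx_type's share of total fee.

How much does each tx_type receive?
deposit: 138.89, refund: 166.67, transfer: 194.44, withdrawal: 0.0

Step 1: Calculate total fee = 90
Step 2: Calculate each tx_type's proportion:
  deposit: 25/90 = 27.78% → 138.89
  refund: 30/90 = 33.33% → 166.67
  transfer: 35/90 = 38.89% → 194.44
  withdrawal: 0/90 = 0.00% → 0.0
Step 3: Verify: sum of allocations ≈ 500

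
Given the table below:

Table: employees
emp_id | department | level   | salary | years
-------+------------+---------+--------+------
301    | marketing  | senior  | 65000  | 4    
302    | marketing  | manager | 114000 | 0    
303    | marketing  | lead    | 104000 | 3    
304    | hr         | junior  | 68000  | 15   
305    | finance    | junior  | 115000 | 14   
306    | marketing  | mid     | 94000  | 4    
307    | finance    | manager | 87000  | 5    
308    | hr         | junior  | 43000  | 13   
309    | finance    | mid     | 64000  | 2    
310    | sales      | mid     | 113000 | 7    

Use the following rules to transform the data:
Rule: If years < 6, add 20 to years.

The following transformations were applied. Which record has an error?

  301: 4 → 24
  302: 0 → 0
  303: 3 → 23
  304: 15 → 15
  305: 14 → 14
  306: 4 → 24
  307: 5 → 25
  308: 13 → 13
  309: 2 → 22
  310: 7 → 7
Record 302 has an error. The correct transformed value should be 20, not 0.

Step 1: Check each record against the rule
Step 2: Record 302 has years = 0
Step 3: Since 0 < 6, the bonus should have been applied
Step 4: Correct value = 20, but claimed value = 0
Conclusion: Record 302 has the error.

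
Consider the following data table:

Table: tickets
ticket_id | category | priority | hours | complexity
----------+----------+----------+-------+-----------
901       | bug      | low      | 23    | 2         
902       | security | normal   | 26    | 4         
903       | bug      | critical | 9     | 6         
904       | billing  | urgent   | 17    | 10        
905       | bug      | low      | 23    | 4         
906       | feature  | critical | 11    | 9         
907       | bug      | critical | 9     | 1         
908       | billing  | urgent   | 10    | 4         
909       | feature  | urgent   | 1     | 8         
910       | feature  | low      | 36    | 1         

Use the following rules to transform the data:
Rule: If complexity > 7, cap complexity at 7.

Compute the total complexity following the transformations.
43

Step 1: 3 records have complexity > 7
Step 2: These records originally summed to 27
Step 3: After capping: 3 × 7 = 21
Step 4: Unaffected records sum: 22
Step 5: Final sum = 21 + 22 = 43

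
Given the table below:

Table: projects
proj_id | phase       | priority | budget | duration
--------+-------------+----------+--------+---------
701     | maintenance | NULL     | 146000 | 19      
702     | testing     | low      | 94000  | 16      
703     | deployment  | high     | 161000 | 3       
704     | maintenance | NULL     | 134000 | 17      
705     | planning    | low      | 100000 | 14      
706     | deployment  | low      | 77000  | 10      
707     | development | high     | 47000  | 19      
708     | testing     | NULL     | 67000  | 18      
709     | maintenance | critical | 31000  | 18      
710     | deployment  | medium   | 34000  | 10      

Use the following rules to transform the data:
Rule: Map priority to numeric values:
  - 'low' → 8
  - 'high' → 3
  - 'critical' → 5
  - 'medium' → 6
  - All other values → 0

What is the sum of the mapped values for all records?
41

Step 1: Apply mapping to each record
Step 2: Count by status:
  'low': 3 records × 8 = 24
  'high': 2 records × 3 = 6
  'critical': 1 records × 5 = 5
  'medium': 1 records × 6 = 6
Step 3: Sum all mapped values = 41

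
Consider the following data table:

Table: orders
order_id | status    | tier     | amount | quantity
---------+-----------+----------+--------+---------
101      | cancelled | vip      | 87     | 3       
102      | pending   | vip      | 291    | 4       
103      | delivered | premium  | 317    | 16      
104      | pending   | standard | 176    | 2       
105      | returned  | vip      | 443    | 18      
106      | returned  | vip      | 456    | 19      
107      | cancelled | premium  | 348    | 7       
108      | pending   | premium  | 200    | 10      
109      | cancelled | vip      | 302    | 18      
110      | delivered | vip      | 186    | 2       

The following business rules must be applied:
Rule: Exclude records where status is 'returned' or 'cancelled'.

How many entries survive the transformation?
5

Step 1: Count records to exclude
  - 2 (returned) + 3 (cancelled) = 5 records
Step 2: Total records: 10
Step 3: Remaining = 10 - 5 = 5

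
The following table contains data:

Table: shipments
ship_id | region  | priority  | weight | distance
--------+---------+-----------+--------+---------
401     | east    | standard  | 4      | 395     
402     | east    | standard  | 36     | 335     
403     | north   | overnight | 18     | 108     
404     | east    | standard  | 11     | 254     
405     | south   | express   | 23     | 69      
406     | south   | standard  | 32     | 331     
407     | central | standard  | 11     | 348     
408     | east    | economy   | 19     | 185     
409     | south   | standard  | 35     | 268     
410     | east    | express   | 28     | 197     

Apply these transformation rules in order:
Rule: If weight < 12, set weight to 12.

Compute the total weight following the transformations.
227

Step 1: 3 records have weight < 12
Step 2: These records originally summed to 26
Step 3: After setting to minimum: 3 × 12 = 36
Step 4: Unaffected records sum: 191
Step 5: Final sum = 36 + 191 = 227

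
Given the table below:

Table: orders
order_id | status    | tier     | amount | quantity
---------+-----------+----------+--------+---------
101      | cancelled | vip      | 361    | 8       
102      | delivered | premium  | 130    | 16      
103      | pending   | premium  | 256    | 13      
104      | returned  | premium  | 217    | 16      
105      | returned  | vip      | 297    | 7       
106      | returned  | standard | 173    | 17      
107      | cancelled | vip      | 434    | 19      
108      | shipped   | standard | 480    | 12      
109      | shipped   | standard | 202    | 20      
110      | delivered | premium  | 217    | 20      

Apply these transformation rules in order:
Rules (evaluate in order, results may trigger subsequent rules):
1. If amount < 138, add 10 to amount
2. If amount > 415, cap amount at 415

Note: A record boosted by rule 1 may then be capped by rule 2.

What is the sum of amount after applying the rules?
2693

Step 1: Apply rule 1 to records with amount < 138
  - 1 records get bonus of 10
  - Of these, 0 records then exceed 415 and get capped
Step 2: Apply rule 2 to records with amount > 415
  - 2 records (original) are capped
Step 3: Calculate final sum = 2693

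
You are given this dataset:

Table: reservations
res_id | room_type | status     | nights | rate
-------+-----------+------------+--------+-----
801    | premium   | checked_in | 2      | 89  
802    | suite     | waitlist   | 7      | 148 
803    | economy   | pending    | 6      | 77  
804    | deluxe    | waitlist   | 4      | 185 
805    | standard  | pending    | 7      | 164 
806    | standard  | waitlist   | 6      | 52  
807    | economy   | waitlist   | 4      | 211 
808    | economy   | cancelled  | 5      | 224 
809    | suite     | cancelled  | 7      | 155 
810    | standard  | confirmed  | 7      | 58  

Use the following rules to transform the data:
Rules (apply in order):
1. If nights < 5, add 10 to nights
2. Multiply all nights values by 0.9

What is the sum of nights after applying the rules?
76.5

Step 1: Apply Rule 1 - Add 10 to records with nights < 5
  - 3 records affected: 10 + (3 × 10) = 40
  - Unaffected records: 45
  - Sum after Rule 1: 85
Step 2: Apply Rule 2 - Multiply all by 0.9
  - 85 × 0.9 = 76.5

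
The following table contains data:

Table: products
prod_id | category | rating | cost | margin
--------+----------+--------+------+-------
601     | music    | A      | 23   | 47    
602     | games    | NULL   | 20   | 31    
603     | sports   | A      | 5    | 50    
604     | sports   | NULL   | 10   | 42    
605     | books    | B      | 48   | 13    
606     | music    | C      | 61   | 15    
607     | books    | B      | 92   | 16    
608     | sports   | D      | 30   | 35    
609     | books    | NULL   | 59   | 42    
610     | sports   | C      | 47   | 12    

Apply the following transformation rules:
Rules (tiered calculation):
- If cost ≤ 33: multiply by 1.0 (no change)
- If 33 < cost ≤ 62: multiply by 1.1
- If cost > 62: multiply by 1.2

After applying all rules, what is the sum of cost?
434.9

Step 1: Tier 1 (cost ≤ 33): 5 records, sum = 88 × 1.0 = 88.0
Step 2: Tier 2 (33 < cost ≤ 62): 4 records, sum = 215 × 1.1 = 236.5
Step 3: Tier 3 (cost > 62): 1 records, sum = 92 × 1.2 = 110.4
Step 4: Final sum = 88.0 + 236.5 + 110.4 = 434.9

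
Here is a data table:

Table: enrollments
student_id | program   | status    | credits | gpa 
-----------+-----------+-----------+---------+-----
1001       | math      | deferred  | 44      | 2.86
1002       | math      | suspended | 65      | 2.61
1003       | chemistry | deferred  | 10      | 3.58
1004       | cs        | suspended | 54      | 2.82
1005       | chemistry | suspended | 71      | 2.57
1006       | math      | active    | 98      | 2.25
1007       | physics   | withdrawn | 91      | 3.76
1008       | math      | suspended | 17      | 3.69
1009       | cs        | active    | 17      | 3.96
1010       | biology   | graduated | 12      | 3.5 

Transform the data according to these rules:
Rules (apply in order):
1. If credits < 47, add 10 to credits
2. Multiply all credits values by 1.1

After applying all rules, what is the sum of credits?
581.9

Step 1: Apply Rule 1 - Add 10 to records with credits < 47
  - 5 records affected: 100 + (5 × 10) = 150
  - Unaffected records: 379
  - Sum after Rule 1: 529
Step 2: Apply Rule 2 - Multiply all by 1.1
  - 529 × 1.1 = 581.9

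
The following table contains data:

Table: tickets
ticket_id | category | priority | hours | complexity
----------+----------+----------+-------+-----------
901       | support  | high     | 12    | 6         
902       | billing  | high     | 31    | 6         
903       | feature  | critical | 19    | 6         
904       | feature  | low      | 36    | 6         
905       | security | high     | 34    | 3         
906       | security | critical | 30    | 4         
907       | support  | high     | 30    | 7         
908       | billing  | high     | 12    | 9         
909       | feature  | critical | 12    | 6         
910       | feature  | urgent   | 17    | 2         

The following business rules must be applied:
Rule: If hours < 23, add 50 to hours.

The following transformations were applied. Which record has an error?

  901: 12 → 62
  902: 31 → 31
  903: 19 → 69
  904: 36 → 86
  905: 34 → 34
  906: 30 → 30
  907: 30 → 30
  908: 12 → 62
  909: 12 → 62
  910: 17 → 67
Record 904 has an error. The correct transformed value should be 36, not 86.

Step 1: Check each record against the rule
Step 2: Record 904 has hours = 36
Step 3: Since 36 >= 23, the bonus should not have been applied
Step 4: Correct value = 36, but claimed value = 86
Conclusion: Record 904 has the error.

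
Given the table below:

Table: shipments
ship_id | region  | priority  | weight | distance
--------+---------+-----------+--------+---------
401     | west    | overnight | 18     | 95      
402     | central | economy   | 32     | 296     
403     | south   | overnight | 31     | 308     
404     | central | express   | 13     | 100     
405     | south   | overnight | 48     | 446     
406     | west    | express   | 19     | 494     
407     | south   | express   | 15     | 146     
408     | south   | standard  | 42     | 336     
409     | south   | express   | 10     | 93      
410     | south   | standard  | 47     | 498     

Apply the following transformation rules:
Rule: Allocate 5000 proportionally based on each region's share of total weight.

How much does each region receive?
central: 818.18, south: 3509.09, west: 672.73

Step 1: Calculate total weight = 275
Step 2: Calculate each region's proportion:
  central: 45/275 = 16.36% → 818.18
  south: 193/275 = 70.18% → 3509.09
  west: 37/275 = 13.45% → 672.73
Step 3: Verify: sum of allocations ≈ 5000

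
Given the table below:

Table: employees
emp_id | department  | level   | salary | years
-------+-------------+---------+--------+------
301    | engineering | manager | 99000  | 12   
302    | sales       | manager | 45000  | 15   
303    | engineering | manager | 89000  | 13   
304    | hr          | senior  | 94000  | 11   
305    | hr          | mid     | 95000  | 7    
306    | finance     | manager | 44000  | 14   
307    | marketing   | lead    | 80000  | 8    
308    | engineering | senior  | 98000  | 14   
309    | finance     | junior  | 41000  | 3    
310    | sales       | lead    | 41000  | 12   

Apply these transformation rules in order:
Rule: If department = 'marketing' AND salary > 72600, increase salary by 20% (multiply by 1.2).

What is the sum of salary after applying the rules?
742000.0

Step 1: Find records where department = 'marketing' AND salary > 72600
Step 2: 1 records match, summing to 80000
Step 3: After multiplier: 80000 × 1.2 = 96000.0
Step 4: Unaffected records sum: 646000
Step 5: Final sum = 96000.0 + 646000 = 742000.0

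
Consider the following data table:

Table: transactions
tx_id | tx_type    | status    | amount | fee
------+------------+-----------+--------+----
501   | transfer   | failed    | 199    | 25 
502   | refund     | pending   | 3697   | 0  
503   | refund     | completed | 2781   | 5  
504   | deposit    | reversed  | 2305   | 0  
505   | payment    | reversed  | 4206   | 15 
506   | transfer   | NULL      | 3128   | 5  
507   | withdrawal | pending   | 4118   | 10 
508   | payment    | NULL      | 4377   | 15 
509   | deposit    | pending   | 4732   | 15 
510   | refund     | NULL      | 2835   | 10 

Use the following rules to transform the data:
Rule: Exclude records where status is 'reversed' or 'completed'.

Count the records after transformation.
7

Step 1: Count records to exclude
  - 2 (reversed) + 1 (completed) = 3 records
Step 2: Total records: 10
Step 3: Remaining = 10 - 3 = 7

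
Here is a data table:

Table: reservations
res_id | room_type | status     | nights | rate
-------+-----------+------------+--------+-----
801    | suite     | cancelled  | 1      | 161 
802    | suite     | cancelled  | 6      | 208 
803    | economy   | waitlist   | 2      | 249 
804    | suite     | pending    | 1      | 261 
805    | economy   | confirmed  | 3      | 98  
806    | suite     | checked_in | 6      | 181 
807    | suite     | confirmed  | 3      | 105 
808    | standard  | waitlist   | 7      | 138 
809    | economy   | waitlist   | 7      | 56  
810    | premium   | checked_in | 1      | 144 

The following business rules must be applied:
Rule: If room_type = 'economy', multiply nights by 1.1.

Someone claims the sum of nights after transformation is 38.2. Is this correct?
Yes, the result is correct.

Step 1: Calculate the correct sum after transformation
Step 2: Apply multiplier 1.1 to records where room_type = 'economy'
Step 3: Correct result = 38.2
Step 4: Claimed result = 38.2
Step 5: 38.2 = 38.2 ✓
Conclusion: The claimed result is correct.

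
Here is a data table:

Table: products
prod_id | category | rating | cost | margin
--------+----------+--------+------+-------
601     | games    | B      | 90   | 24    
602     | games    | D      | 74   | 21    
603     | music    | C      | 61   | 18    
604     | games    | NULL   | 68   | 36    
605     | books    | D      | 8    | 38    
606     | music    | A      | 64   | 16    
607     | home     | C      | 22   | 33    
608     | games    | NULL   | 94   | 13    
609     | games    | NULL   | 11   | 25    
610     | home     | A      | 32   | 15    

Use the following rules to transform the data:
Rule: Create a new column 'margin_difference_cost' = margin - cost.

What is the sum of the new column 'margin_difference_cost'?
-285

Step 1: For each record, compute margin - cost
Example calculations:
  24 - 90 = -66
  21 - 74 = -53
  18 - 61 = -43
  ...
Step 2: Sum all derived values
Step 3: Total = -285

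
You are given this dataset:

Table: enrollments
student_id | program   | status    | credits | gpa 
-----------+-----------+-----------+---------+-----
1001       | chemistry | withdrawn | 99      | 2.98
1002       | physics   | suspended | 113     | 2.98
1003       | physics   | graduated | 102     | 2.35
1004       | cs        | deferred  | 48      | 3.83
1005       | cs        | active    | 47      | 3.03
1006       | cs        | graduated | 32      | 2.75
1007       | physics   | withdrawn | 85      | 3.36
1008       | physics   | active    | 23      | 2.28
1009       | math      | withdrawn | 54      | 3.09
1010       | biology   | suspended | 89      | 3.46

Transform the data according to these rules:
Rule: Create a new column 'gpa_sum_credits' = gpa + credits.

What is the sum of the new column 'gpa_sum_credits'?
722.11

Step 1: For each record, compute gpa + credits
Example calculations:
  2.98 + 99 = 101.98
  2.98 + 113 = 115.98
  2.35 + 102 = 104.35
  ...
Step 2: Sum all derived values
Step 3: Total = 722.11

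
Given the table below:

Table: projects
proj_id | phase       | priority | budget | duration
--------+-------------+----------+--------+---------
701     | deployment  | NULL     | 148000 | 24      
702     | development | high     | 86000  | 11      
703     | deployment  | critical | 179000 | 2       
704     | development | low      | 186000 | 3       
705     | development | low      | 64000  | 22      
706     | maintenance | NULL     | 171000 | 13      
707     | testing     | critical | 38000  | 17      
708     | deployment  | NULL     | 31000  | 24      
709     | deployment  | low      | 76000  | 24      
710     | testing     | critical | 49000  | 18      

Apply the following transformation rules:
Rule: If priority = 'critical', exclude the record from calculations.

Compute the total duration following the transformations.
121

Step 1: Identify records where priority = 'critical'
Step 2: The excluded records sum to 37
Step 3: Original total duration = 158
Step 4: Remaining total = 158 - 37 = 121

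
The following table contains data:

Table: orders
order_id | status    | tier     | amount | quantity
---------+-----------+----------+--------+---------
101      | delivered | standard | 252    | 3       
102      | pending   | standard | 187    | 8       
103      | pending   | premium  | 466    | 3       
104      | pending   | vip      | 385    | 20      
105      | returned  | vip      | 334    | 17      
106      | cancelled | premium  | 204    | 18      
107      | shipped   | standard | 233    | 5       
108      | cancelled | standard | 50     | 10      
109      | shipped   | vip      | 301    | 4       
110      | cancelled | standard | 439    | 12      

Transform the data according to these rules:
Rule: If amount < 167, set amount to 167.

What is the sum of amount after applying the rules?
2968

Step 1: 1 records have amount < 167
Step 2: These records originally summed to 50
Step 3: After setting to minimum: 1 × 167 = 167
Step 4: Unaffected records sum: 2801
Step 5: Final sum = 167 + 2801 = 2968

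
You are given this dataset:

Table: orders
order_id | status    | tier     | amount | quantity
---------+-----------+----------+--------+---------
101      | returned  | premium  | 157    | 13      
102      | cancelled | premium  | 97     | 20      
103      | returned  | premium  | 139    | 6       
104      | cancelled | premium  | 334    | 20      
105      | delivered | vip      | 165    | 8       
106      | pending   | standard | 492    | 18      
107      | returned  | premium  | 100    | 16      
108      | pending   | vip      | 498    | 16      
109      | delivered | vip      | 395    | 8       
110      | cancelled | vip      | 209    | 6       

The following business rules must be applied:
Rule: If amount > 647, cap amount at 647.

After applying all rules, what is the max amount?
498

Step 1: Original maximum amount = 498
Step 2: Check cap of 647 against maximum
Step 3: No records exceed the cap (max 498 <= cap 647), so no capping applies
Step 4: Maximum after transformation = 498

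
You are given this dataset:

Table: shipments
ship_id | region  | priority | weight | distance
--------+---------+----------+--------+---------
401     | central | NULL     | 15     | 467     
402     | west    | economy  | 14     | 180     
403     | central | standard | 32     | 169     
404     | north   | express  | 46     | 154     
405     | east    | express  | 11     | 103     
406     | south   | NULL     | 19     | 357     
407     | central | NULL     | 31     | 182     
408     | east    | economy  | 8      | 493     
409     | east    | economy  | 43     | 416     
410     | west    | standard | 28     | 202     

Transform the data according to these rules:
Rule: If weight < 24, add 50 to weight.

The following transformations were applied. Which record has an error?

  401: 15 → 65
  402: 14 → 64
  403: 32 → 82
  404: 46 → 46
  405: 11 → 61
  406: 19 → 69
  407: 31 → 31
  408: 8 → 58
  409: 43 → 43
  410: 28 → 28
Record 403 has an error. The correct transformed value should be 32, not 82.

Step 1: Check each record against the rule
Step 2: Record 403 has weight = 32
Step 3: Since 32 >= 24, the bonus should not have been applied
Step 4: Correct value = 32, but claimed value = 82
Conclusion: Record 403 has the error.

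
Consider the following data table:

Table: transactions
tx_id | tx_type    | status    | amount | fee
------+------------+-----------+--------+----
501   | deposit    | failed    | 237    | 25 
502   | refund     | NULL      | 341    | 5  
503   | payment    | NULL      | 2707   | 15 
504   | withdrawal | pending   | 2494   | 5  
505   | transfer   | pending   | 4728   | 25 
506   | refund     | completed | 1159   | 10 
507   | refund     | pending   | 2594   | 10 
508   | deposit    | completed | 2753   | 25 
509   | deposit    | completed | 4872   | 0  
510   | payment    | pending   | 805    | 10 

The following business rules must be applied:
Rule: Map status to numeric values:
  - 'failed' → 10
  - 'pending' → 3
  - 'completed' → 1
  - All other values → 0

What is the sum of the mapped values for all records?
25

Step 1: Apply mapping to each record
Step 2: Count by status:
  'failed': 1 records × 10 = 10
  'pending': 4 records × 3 = 12
  'completed': 3 records × 1 = 3
Step 3: Sum all mapped values = 25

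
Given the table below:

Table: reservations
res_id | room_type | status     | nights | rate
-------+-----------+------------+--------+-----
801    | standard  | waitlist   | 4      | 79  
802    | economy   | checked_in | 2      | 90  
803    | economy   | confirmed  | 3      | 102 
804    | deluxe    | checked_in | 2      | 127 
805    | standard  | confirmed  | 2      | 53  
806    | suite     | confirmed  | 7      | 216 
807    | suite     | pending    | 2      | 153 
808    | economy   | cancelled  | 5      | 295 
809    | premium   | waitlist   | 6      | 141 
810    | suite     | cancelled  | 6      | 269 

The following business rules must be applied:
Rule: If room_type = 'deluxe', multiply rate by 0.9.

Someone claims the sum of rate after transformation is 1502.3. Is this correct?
No, the correct result is 1512.3.

Step 1: Calculate the correct sum after transformation
Step 2: Apply multiplier 0.9 to records where room_type = 'deluxe'
Step 3: Correct result = 1512.3
Step 4: Claimed result = 1502.3
Step 5: 1512.3 ≠ 1502.3
Conclusion: The claimed result is incorrect. The correct answer is 1512.3.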